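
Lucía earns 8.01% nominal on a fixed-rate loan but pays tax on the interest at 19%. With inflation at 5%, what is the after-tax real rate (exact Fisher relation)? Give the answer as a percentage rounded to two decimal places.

After-tax nominal return = 8.01% × (1 − 0.19) = 6.4881%.
1 + r = 1.064881 / 1.05000 = 1.014172
After-tax real rate = 1.014172 − 1 → 1.42%.

1.42%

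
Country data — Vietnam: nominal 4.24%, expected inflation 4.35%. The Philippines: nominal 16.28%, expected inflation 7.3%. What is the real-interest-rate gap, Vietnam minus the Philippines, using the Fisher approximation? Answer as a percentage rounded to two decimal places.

Vietnam: 4.24% − 4.35% = -0.110%
The Philippines: 16.28% − 7.3% = 8.980%
Differential = -9.090% → -9.09%.

-9.09%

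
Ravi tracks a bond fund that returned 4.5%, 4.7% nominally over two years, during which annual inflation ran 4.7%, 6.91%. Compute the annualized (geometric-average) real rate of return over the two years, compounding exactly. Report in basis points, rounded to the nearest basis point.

-113 basis points

Nominal growth factor = 1.0450 × 1.0470 = 1.09411500
Price-level growth factor = 1.0470 × 1.0691 = 1.11934770
Real growth factor = 1.09411500 / 1.11934770 = 0.97745767
Annualized real rate = 0.97745767^(1/2) − 1 = -1.1335% → -113 basis points.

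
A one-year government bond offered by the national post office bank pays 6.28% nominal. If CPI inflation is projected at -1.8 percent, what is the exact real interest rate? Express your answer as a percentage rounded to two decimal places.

By the Fisher identity, 1 + r = (1 + i)/(1 + π).
1 + r = 1.06280 / 0.98200 = 1.082281
r = 1.082281 − 1 = 8.2281%, i.e. 8.23%.

8.23%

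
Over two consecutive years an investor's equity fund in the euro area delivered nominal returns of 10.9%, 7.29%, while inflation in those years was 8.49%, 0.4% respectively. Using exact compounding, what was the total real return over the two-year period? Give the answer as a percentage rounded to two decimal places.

9.24%

Compound the nominal returns: 1.1090 × 1.0729 = 1.189846.
Compound inflation: 1.0849 × 1.0040 = 1.089240.
Deflate: 1.189846 / 1.089240 = 1.092364.
Total real return = 1.092364 − 1 → 9.24%.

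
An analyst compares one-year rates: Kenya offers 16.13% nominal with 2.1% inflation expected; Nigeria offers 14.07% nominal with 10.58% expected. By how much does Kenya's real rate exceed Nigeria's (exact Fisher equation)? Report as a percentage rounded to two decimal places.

Kenya: (1 + 0.1613)/(1 + 0.0210) − 1 = 13.7414%
Nigeria: (1 + 0.1407)/(1 + 0.1058) − 1 = 3.1561%
Differential = 13.7414% − 3.1561% = 10.5853% → 10.59%.

10.59%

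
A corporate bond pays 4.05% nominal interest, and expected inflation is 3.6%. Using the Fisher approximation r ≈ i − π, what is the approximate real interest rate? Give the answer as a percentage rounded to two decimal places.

r ≈ i − π = 4.05% − 3.6% = 0.45%.

0.45%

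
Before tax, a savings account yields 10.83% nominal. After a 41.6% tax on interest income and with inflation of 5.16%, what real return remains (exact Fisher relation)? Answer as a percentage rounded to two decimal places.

After-tax nominal return = 10.83% × (1 − 0.416) = 6.32472%.
1 + r = 1.0632472 / 1.05160 = 1.011076
After-tax real rate = 1.011076 − 1 → 1.11%.

1.11%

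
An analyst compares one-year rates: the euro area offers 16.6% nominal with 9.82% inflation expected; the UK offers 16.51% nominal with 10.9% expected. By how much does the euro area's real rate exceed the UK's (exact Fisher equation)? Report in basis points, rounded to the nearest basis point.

The euro area: (1 + 0.1660)/(1 + 0.0982) − 1 = 6.1737%
The UK: (1 + 0.1651)/(1 + 0.1090) − 1 = 5.0586%
Differential = 6.1737% − 5.0586% = 1.1151% → 112 basis points.

112 basis points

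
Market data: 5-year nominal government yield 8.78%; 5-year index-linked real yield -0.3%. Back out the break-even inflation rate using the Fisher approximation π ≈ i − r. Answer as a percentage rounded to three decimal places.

π ≈ i − r = 8.78% − (-0.3%) → 9.080%.

9.080%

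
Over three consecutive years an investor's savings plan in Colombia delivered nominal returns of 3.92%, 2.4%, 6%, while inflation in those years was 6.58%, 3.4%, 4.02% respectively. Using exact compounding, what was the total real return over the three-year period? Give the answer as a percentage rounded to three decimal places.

-1.601%

Nominal growth factor = 1.0392 × 1.0240 × 1.0600 = 1.127989
Price-level growth factor = 1.0658 × 1.0340 × 1.0402 = 1.146339
Real growth factor = 1.127989 / 1.146339 = 0.983993
Total real return = 0.983993 − 1 → -1.601%.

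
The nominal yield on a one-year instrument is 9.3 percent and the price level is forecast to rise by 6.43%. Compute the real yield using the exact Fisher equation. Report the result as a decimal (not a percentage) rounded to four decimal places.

0.0270

By the Fisher relation, 1 + r = (1 + i)/(1 + π).
1 + r = 1.09300 / 1.06430 = 1.026966
r = 1.026966 − 1 = 2.6966%, i.e. 0.0270.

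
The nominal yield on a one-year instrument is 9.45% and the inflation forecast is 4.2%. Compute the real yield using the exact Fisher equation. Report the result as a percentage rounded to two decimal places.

5.04%

1 + r = 1.09450 / 1.04200 = 1.050384
r = 1.050384 − 1 = 5.0384%, i.e. 5.04%.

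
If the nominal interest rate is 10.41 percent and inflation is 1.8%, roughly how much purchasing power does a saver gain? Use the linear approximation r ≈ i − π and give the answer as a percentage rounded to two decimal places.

8.61%

r ≈ i − π = 10.41% − 1.8% = 8.61%.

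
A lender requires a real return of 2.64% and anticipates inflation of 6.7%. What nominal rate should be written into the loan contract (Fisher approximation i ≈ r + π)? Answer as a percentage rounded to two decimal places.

9.34%

i ≈ r + π = 2.64% + 6.7% = 9.34%.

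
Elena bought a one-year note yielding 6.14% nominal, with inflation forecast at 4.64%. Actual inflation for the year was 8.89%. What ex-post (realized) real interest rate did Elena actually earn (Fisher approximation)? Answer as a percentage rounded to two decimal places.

-2.75%

Ex-post: 6.14% − 8.89% = -2.750%
So the realized real rate is -2.75%.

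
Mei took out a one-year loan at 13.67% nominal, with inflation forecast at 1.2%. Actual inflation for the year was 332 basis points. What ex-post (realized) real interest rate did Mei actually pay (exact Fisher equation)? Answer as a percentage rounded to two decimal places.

10.02%

Ex-post: (1 + 0.1367)/(1 + 0.0332) − 1 = 10.0174%
So the realized real rate is 10.02%.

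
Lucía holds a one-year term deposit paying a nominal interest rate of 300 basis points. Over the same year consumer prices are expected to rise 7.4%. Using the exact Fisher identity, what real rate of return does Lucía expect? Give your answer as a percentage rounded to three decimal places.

-4.097%

By the Fisher identity, 1 + r = (1 + i)/(1 + π).
1 + r = 1.03000 / 1.07400 = 0.959032
r = 0.959032 − 1 = -4.0968%, i.e. -4.097%.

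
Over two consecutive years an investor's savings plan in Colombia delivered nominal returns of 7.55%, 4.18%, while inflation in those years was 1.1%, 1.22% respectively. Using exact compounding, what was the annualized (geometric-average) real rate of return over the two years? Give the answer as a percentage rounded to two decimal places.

Nominal growth factor = 1.0755 × 1.0418 = 1.12045590
Price-level growth factor = 1.0110 × 1.0122 = 1.02333420
Real growth factor = 1.12045590 / 1.02333420 = 1.09490712
Annualized real rate = 1.09490712^(1/2) − 1 = 4.6378% → 4.64%.

4.64%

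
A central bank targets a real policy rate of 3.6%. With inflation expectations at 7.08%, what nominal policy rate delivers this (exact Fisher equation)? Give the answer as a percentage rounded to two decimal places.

10.93%

(1 + i) = (1 + r)(1 + π) = 1.03600 × 1.07080 = 1.1093488
i = 1.1093488 − 1, so the required nominal rate is 10.93%.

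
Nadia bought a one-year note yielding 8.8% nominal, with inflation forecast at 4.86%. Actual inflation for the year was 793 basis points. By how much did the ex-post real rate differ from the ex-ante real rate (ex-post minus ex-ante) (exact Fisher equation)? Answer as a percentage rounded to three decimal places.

-2.951%

Ex-ante: (1 + 0.0880)/(1 + 0.0486) − 1 = 3.7574%
Ex-post: (1 + 0.0880)/(1 + 0.0793) − 1 = 0.8061%
Difference (ex-post − ex-ante) = -2.9513% → -2.951%.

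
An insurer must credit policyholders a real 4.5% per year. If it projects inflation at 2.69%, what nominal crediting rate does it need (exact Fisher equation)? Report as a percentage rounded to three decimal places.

7.311%

(1 + i) = (1 + r)(1 + π) = 1.04500 × 1.02690 = 1.0731105
i = 1.0731105 − 1, so the required nominal rate is 7.311%.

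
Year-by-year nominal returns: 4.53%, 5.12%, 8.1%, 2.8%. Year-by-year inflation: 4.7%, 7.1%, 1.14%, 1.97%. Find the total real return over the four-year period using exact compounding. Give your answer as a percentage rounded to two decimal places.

5.59%

Compound the nominal returns: 1.0453 × 1.0512 × 1.0810 × 1.0280 = 1.221083.
Compound inflation: 1.0470 × 1.0710 × 1.0114 × 1.0197 = 1.156462.
Deflate: 1.221083 / 1.156462 = 1.055878.
Total real return = 1.055878 − 1 → 5.59%.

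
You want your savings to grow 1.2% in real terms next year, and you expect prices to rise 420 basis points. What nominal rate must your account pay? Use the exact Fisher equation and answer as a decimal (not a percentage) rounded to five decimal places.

0.05450

(1 + i) = (1 + r)(1 + π) = 1.01200 × 1.04200 = 1.054504
i = 1.054504 − 1, so the required nominal rate is 0.05450.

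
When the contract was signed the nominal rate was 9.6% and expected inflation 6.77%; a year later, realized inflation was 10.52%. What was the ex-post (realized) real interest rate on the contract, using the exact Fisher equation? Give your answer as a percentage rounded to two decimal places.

-0.83%

Ex-post: (1 + 0.0960)/(1 + 0.1052) − 1 = -0.8324%
So the realized real rate is -0.83%.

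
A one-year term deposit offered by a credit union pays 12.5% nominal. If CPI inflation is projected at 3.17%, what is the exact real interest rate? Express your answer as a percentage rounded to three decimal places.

9.043%

By the Fisher identity, 1 + r = (1 + i)/(1 + π).
1 + r = 1.12500 / 1.03170 = 1.090433
r = 1.090433 − 1 = 9.0433%, i.e. 9.043%.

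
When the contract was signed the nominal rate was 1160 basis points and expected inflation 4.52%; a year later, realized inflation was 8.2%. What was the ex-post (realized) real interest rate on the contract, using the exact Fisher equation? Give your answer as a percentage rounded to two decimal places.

Ex-post: (1 + 0.1160)/(1 + 0.0820) − 1 = 3.1423%
So the realized real rate is 3.14%.

3.14%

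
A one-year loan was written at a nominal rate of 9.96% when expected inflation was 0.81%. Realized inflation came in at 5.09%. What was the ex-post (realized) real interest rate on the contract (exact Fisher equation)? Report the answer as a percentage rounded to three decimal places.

Ex-post: (1 + 0.0996)/(1 + 0.0509) − 1 = 4.6341%
So the realized real rate is 4.634%.

4.634%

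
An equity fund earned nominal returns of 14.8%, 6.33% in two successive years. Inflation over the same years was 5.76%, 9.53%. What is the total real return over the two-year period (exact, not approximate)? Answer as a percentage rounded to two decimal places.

5.38%

Compound the nominal returns: 1.1480 × 1.0633 = 1.220668.
Compound inflation: 1.0576 × 1.0953 = 1.158389.
Deflate: 1.220668 / 1.158389 = 1.053764.
Total real return = 1.053764 − 1 → 5.38%.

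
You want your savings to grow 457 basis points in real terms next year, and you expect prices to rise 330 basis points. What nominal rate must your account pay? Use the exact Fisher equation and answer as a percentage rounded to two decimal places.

8.02%

(1 + i) = (1 + r)(1 + π) = 1.04570 × 1.03300 = 1.0802081
i = 1.0802081 − 1, so the required nominal rate is 8.02%.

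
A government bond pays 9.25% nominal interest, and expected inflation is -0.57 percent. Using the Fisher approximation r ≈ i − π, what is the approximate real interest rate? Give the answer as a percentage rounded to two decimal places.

r ≈ i − π = 9.25% − (-0.57%) = 9.82%.

9.82%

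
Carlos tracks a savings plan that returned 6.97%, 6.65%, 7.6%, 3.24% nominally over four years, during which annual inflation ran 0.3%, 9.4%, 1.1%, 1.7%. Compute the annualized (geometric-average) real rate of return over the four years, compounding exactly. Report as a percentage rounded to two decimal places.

Nominal growth factor = 1.0697 × 1.0665 × 1.0760 × 1.0324 = 1.26731076
Price-level growth factor = 1.0030 × 1.0940 × 1.0110 × 1.0170 = 1.12821109
Real growth factor = 1.26731076 / 1.12821109 = 1.12329224
Annualized real rate = 1.12329224^(1/4) − 1 = 2.9493% → 2.95%.

2.95%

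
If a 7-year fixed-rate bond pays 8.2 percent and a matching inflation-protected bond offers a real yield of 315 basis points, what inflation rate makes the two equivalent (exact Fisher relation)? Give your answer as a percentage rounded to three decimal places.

(1 + π) = (1 + i)/(1 + r) = 1.08200 / 1.03150 = 1.048958
Break-even inflation = 1.048958 − 1 → 4.896%.

4.896%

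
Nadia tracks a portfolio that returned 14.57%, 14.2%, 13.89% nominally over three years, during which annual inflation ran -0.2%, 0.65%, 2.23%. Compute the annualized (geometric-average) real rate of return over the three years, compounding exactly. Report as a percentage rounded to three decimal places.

13.214%

Nominal growth factor = 1.1457 × 1.1420 × 1.1389 = 1.49012469
Price-level growth factor = 0.9980 × 1.0065 × 1.0223 = 1.02688706
Real growth factor = 1.49012469 / 1.02688706 = 1.45110864
Annualized real rate = 1.45110864^(1/3) − 1 = 13.2140% → 13.214%.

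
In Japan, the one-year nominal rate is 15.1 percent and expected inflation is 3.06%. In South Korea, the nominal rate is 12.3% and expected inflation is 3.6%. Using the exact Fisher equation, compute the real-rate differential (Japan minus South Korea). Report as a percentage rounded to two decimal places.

Japan: (1 + 0.1510)/(1 + 0.0306) − 1 = 11.6825%
South Korea: (1 + 0.1230)/(1 + 0.0360) − 1 = 8.3977%
Differential = 11.6825% − 8.3977% = 3.2848% → 3.28%.

3.28%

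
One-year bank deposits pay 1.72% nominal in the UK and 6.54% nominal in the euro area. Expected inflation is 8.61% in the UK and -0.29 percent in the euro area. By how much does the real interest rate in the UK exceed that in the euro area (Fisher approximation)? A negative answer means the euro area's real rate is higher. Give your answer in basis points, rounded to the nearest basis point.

The UK: 1.72% − 8.61% = -6.890%
The euro area: 6.54% − (-0.29%) = 6.830%
Differential = -13.720% → -1372 basis points.

-1372 basis points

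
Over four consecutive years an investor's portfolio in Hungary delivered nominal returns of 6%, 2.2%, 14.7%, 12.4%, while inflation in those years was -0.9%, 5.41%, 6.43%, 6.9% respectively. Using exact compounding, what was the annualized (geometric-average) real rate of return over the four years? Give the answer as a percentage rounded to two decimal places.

Compound the nominal returns: 1.0600 × 1.0220 × 1.1470 × 1.1240 = 1.39664648.
Compound inflation: 0.9910 × 1.0541 × 1.0643 × 1.0690 = 1.18849466.
Deflate: 1.39664648 / 1.18849466 = 1.17513904.
Annualized real rate = 1.17513904^(1/4) − 1 = 4.1172% → 4.12%.

4.12%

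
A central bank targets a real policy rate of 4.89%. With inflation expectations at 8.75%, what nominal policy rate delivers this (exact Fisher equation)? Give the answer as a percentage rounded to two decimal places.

(1 + i) = (1 + r)(1 + π) = 1.04890 × 1.08750 = 1.14067875
i = 1.14067875 − 1, so the required nominal rate is 14.07%.

14.07%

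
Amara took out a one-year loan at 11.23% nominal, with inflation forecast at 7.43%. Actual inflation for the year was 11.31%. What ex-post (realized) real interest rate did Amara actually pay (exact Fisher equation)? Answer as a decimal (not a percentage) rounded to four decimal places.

-0.0007

Ex-post: (1 + 0.1123)/(1 + 0.1131) − 1 = -0.0719%
So the realized real rate is -0.0007.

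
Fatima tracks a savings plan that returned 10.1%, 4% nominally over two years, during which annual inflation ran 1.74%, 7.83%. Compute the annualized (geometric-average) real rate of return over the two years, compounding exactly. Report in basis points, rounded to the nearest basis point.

216 basis points

Nominal growth factor = 1.1010 × 1.0400 = 1.14504000
Price-level growth factor = 1.0174 × 1.0783 = 1.09706242
Real growth factor = 1.14504000 / 1.09706242 = 1.04373277
Annualized real rate = 1.04373277^(1/2) − 1 = 2.1632% → 216 basis points.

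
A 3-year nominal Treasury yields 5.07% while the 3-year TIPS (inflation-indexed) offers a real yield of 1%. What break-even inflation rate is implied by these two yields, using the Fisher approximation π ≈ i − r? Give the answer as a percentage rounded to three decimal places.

π ≈ i − r = 5.07% − 1% → 4.070%.

4.070%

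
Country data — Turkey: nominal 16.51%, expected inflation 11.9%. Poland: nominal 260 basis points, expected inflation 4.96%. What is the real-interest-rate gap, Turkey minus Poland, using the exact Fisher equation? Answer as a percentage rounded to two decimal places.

6.37%

Turkey: (1 + 0.1651)/(1 + 0.1190) − 1 = 4.1197%
Poland: (1 + 0.0260)/(1 + 0.0496) − 1 = -2.2485%
Differential = 4.1197% − (-2.2485%) = 6.3682% → 6.37%.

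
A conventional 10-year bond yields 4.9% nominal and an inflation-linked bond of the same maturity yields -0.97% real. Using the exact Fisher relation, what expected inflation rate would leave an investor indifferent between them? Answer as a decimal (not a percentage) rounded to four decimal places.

0.0593

(1 + π) = (1 + i)/(1 + r) = 1.04900 / 0.99030 = 1.059275
Break-even inflation = 1.059275 − 1 → 0.0593.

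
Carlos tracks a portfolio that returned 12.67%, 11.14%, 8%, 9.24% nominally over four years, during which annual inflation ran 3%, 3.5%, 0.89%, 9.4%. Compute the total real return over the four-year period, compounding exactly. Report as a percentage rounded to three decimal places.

25.557%

Nominal growth factor = 1.1267 × 1.1114 × 1.0800 × 1.0924 = 1.477353
Price-level growth factor = 1.0300 × 1.0350 × 1.0089 × 1.0940 = 1.176638
Real growth factor = 1.477353 / 1.176638 = 1.255571
Total real return = 1.255571 − 1 → 25.557%.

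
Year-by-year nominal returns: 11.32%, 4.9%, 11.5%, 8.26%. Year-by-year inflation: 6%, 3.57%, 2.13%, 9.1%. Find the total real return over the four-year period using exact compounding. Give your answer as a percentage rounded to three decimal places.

Nominal growth factor = 1.1132 × 1.0490 × 1.1150 × 1.0826 = 1.409586
Price-level growth factor = 1.0600 × 1.0357 × 1.0213 × 1.0910 = 1.223258
Real growth factor = 1.409586 / 1.223258 = 1.152321
Total real return = 1.152321 − 1 → 15.232%.

15.232%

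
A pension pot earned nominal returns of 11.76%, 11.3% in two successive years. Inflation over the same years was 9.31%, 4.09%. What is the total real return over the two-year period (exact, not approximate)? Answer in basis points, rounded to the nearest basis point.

932 basis points

Nominal growth factor = 1.1176 × 1.1130 = 1.243889
Price-level growth factor = 1.0931 × 1.0409 = 1.137808
Real growth factor = 1.243889 / 1.137808 = 1.093233
Total real return = 1.093233 − 1 → 932 basis points.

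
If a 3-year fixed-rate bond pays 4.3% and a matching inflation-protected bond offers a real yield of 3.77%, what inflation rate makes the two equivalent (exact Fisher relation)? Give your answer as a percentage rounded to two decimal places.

0.51%

(1 + π) = (1 + i)/(1 + r) = 1.04300 / 1.03770 = 1.005107
Break-even inflation = 1.005107 − 1 → 0.51%.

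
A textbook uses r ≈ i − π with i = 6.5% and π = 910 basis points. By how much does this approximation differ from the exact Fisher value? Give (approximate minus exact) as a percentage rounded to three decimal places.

-0.217%

Approximate: r ≈ 6.500% − 9.100% = -2.6000%
Exact: (1 + 0.0650)/(1 + 0.0910) − 1 = -2.3831%
Error = -2.6000% − (-2.3831%) = -0.2169% → -0.217%.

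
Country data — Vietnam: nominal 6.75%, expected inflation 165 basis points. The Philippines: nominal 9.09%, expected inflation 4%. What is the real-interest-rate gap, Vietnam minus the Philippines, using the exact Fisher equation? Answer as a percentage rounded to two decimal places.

Vietnam: (1 + 0.0675)/(1 + 0.0165) − 1 = 5.0172%
The Philippines: (1 + 0.0909)/(1 + 0.0400) − 1 = 4.8942%
Differential = 5.0172% − 4.8942% = 0.1230% → 0.12%.

0.12%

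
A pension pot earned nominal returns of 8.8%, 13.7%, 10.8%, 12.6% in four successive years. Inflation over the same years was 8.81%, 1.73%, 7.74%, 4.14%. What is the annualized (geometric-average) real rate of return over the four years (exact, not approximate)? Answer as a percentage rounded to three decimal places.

5.582%

Compound the nominal returns: 1.0880 × 1.1370 × 1.1080 × 1.1260 = 1.54336096.
Compound inflation: 1.0881 × 1.0173 × 1.0774 × 1.0414 = 1.24197370.
Deflate: 1.54336096 / 1.24197370 = 1.24266799.
Annualized real rate = 1.24266799^(1/4) − 1 = 5.5817% → 5.582%.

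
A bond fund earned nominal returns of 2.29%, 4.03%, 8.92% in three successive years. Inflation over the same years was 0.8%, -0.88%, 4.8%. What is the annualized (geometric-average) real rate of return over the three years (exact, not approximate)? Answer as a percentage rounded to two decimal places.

Nominal growth factor = 1.0229 × 1.0403 × 1.0892 = 1.15904263
Price-level growth factor = 1.0080 × 0.9912 × 1.0480 = 1.04708782
Real growth factor = 1.15904263 / 1.04708782 = 1.10692017
Annualized real rate = 1.10692017^(1/3) − 1 = 3.4440% → 3.44%.

3.44%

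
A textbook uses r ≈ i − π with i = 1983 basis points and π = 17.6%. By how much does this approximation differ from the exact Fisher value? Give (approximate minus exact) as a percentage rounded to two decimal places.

Approximate: r ≈ 19.830% − 17.600% = 2.2300%
Exact: (1 + 0.1983)/(1 + 0.1760) − 1 = 1.8963%
Error = 2.2300% − 1.8963% = 0.3337% → 0.33%.

0.33%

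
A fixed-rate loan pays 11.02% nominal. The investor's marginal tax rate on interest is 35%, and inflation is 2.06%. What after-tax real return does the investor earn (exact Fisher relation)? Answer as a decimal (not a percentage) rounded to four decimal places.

0.0500

After-tax nominal return = 11.02% × (1 − 0.35) = 7.1630%.
1 + r = 1.07163 / 1.02060 = 1.050000
After-tax real rate = 1.050000 − 1 → 0.0500.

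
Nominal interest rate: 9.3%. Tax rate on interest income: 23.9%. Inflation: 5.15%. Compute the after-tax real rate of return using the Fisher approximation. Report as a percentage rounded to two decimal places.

After-tax nominal return = 9.3% × (1 − 0.239) = 7.0773%.
r ≈ 7.0773% − 5.15% → 1.93%.

1.93%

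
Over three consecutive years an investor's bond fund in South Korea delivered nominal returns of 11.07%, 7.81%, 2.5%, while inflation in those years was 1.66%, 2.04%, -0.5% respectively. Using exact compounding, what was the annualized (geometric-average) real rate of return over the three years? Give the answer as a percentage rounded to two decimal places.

Nominal growth factor = 1.1107 × 1.0781 × 1.0250 = 1.22738181
Price-level growth factor = 1.0166 × 1.0204 × 0.9950 = 1.03215195
Real growth factor = 1.22738181 / 1.03215195 = 1.18914838
Annualized real rate = 1.18914838^(1/3) − 1 = 5.9446% → 5.94%.

5.94%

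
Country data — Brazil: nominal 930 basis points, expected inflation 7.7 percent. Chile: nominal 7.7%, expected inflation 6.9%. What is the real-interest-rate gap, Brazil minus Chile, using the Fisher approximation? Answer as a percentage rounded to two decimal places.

0.80%

Brazil: 9.3% − 7.7% = 1.600%
Chile: 7.7% − 6.9% = 0.800%
Differential = 0.800% → 0.80%.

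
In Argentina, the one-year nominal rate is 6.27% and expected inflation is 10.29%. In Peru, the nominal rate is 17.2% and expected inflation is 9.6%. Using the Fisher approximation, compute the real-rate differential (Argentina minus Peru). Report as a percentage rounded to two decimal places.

Argentina: 6.27% − 10.29% = -4.020%
Peru: 17.2% − 9.6% = 7.600%
Differential = -11.620% → -11.62%.

-11.62%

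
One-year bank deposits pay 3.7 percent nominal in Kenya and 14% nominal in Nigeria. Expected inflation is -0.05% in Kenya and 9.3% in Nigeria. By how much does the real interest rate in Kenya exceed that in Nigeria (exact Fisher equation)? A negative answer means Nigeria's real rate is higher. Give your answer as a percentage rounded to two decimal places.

Kenya: (1 + 0.0370)/(1 − 0.0005) − 1 = 3.7519%
Nigeria: (1 + 0.1400)/(1 + 0.0930) − 1 = 4.3001%
Differential = 3.7519% − 4.3001% = -0.5482% → -0.55%.

-0.55%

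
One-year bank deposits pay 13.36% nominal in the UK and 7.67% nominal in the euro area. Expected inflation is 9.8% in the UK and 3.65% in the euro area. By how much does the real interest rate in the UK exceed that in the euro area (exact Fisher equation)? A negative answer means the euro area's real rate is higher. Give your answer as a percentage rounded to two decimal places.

The UK: (1 + 0.1336)/(1 + 0.0980) − 1 = 3.2423%
The euro area: (1 + 0.0767)/(1 + 0.0365) − 1 = 3.8784%
Differential = 3.2423% − 3.8784% = -0.6362% → -0.64%.

-0.64%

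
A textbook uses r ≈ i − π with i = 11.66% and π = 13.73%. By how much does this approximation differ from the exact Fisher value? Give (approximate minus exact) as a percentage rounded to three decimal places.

Approximate: r ≈ 11.660% − 13.730% = -2.0700%
Exact: (1 + 0.1166)/(1 + 0.1373) − 1 = -1.8201%
Error = -2.0700% − (-1.8201%) = -0.2499% → -0.250%.

-0.250%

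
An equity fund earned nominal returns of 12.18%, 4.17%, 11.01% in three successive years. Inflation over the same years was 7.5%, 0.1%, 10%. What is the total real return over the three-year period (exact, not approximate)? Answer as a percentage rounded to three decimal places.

Compound the nominal returns: 1.1218 × 1.0417 × 1.1101 = 1.2972396.
Compound inflation: 1.0750 × 1.0010 × 1.1000 = 1.1836825.
Deflate: 1.2972396 / 1.1836825 = 1.0959355.
Total real return = 1.0959355 − 1 → 9.594%.

9.594%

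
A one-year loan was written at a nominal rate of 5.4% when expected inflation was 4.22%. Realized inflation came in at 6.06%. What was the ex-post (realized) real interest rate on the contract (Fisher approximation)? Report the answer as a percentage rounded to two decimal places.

Ex-post: 5.4% − 6.06% = -0.660%
So the realized real rate is -0.66%.

-0.66%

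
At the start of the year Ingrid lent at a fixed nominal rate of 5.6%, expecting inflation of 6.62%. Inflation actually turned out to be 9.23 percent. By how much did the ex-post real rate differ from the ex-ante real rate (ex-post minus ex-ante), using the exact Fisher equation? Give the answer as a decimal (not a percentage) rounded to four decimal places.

Ex-ante: (1 + 0.0560)/(1 + 0.0662) − 1 = -0.9567%
Ex-post: (1 + 0.0560)/(1 + 0.0923) − 1 = -3.3233%
Difference (ex-post − ex-ante) = -2.3666% → -0.0237.

-0.0237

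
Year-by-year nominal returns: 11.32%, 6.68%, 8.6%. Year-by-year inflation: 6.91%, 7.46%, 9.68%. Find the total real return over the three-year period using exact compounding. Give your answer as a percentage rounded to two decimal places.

2.35%

Nominal growth factor = 1.1132 × 1.0668 × 1.0860 = 1.289692
Price-level growth factor = 1.0691 × 1.0746 × 1.0968 = 1.260064
Real growth factor = 1.289692 / 1.260064 = 1.023513
Total real return = 1.023513 − 1 → 2.35%.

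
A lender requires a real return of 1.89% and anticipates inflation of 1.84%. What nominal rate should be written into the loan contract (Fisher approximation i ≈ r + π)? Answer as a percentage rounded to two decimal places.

i ≈ r + π = 1.89% + 1.84% = 3.73%.

3.73%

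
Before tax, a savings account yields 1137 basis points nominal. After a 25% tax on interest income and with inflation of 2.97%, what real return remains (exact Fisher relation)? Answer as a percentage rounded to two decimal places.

After-tax nominal return = 11.37% × (1 − 0.25) = 8.5275%.
1 + r = 1.085275 / 1.02970 = 1.053972
After-tax real rate = 1.053972 − 1 → 5.40%.

5.40%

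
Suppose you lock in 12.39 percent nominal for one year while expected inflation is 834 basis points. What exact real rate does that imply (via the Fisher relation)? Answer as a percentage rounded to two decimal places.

By the Fisher relation, 1 + r = (1 + i)/(1 + π).
1 + r = 1.12390 / 1.08340 = 1.037382
r = 1.037382 − 1 = 3.7382%, i.e. 3.74%.

3.74%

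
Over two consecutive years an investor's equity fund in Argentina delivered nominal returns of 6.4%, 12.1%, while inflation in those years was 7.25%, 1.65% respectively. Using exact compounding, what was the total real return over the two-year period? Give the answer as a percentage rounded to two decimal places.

Compound the nominal returns: 1.0640 × 1.1210 = 1.192744.
Compound inflation: 1.0725 × 1.0165 = 1.090196.
Deflate: 1.192744 / 1.090196 = 1.094064.
Total real return = 1.094064 − 1 → 9.41%.

9.41%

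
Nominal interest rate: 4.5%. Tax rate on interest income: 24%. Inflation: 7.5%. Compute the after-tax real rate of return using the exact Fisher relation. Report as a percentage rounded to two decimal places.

-3.80%

After-tax nominal return = 4.5% × (1 − 0.24) = 3.4200%.
1 + r = 1.03420 / 1.07500 = 0.962047
After-tax real rate = 0.962047 − 1 → -3.80%.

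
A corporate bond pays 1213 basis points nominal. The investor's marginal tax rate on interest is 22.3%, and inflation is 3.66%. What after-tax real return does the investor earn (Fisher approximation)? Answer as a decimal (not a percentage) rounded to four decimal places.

0.0577

After-tax nominal return = 12.13% × (1 − 0.223) = 9.42501%.
r ≈ 9.42501% − 3.66% → 0.0577.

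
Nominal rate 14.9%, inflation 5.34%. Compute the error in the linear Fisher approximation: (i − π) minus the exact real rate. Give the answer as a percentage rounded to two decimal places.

Approximate: r ≈ 14.900% − 5.340% = 9.5600%
Exact: (1 + 0.1490)/(1 + 0.0534) − 1 = 9.0754%
Error = 9.5600% − 9.0754% = 0.4846% → 0.48%.

0.48%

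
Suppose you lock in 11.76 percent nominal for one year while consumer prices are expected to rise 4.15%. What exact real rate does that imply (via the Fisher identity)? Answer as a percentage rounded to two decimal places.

1 + r = 1.11760 / 1.04150 = 1.073068
r = 1.073068 − 1 = 7.3068%, i.e. 7.31%.

7.31%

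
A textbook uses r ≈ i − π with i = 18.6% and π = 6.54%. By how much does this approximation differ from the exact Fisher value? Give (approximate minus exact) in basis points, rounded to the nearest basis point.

74 basis points

Approximate: r ≈ 18.600% − 6.540% = 12.0600%
Exact: (1 + 0.1860)/(1 + 0.0654) − 1 = 11.3197%
Error = 12.0600% − 11.3197% = 0.7403% → 74 basis points.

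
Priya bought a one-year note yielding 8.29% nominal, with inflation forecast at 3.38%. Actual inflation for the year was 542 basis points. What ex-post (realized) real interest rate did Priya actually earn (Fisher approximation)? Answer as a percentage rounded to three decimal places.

2.870%

Ex-post: 8.29% − 5.42% = 2.870%
So the realized real rate is 2.870%.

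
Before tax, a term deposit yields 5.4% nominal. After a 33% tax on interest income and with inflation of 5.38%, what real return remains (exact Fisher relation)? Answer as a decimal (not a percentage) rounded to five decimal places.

After-tax nominal return = 5.4% × (1 − 0.33) = 3.6180%.
1 + r = 1.03618 / 1.05380 = 0.983280
After-tax real rate = 0.983280 − 1 → -0.01672.

-0.01672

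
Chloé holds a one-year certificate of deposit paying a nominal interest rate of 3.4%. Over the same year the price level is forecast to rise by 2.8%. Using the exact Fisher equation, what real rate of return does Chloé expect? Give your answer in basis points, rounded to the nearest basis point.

58 basis points

By the Fisher equation, 1 + r = (1 + i)/(1 + π).
1 + r = 1.03400 / 1.02800 = 1.005837
r = 1.005837 − 1 = 0.5837%, i.e. 58 basis points.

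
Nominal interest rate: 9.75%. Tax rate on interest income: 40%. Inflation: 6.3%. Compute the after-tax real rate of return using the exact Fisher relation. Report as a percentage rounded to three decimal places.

After-tax nominal return = 9.75% × (1 − 0.4) = 5.8500%.
1 + r = 1.05850 / 1.06300 = 0.995767
After-tax real rate = 0.995767 − 1 → -0.423%.

-0.423%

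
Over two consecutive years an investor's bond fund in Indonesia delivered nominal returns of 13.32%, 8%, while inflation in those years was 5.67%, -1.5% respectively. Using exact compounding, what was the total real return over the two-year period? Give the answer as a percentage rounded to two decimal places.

Nominal growth factor = 1.1332 × 1.0800 = 1.223856
Price-level growth factor = 1.0567 × 0.9850 = 1.040850
Real growth factor = 1.223856 / 1.040850 = 1.175824
Total real return = 1.175824 − 1 → 17.58%.

17.58%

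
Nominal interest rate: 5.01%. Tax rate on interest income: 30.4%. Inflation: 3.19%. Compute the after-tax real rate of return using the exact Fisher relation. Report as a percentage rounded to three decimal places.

0.288%

After-tax nominal return = 5.01% × (1 − 0.304) = 3.48696%.
1 + r = 1.0348696 / 1.03190 = 1.002878
After-tax real rate = 1.002878 − 1 → 0.288%.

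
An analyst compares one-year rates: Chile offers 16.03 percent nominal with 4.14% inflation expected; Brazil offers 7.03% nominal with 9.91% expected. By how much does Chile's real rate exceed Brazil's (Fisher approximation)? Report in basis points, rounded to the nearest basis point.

Chile: 16.03% − 4.14% = 11.890%
Brazil: 7.03% − 9.91% = -2.880%
Differential = 14.770% → 1477 basis points.

1477 basis points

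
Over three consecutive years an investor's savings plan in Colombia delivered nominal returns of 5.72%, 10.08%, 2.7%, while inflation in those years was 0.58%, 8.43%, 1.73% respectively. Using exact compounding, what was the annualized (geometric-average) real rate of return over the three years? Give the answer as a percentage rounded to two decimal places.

2.51%

Compound the nominal returns: 1.0572 × 1.1008 × 1.0270 = 1.19518744.
Compound inflation: 1.0058 × 1.0843 × 1.0173 = 1.10945613.
Deflate: 1.19518744 / 1.10945613 = 1.07727327.
Annualized real rate = 1.07727327^(1/3) − 1 = 2.5121% → 2.51%.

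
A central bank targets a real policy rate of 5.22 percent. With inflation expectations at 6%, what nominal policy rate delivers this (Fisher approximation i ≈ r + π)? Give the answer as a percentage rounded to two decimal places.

11.22%

i ≈ r + π = 5.22% + 6% = 11.22%.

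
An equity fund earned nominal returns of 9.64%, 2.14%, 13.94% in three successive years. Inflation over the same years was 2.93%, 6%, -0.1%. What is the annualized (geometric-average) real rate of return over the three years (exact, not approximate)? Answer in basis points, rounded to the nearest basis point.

Compound the nominal returns: 1.0964 × 1.0214 × 1.1394 = 1.27597186.
Compound inflation: 1.0293 × 1.0600 × 0.9990 = 1.08996694.
Deflate: 1.27597186 / 1.08996694 = 1.17065189.
Annualized real rate = 1.17065189^(1/3) − 1 = 5.3924% → 539 basis points.

539 basis points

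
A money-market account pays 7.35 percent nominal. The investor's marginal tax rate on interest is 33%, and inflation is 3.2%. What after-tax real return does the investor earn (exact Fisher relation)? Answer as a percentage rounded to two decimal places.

After-tax nominal return = 7.35% × (1 − 0.33) = 4.9245%.
1 + r = 1.049245 / 1.03200 = 1.016710
After-tax real rate = 1.016710 − 1 → 1.67%.

1.67%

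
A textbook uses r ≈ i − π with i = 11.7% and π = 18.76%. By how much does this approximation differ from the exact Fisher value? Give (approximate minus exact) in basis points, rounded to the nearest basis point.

Approximate: r ≈ 11.700% − 18.760% = -7.0600%
Exact: (1 + 0.1170)/(1 + 0.1876) − 1 = -5.9448%
Error = -7.0600% − (-5.9448%) = -1.1152% → -112 basis points.

-112 basis points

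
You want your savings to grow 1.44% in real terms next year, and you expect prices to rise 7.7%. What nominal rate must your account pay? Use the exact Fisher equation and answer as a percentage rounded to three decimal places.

(1 + i) = (1 + r)(1 + π) = 1.01440 × 1.07700 = 1.0925088
i = 1.0925088 − 1, so the required nominal rate is 9.251%.

9.251%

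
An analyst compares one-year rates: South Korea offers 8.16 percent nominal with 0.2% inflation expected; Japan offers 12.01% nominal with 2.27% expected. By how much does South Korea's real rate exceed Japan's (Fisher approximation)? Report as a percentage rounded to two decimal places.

-1.78%

South Korea: 8.16% − 0.2% = 7.960%
Japan: 12.01% − 2.27% = 9.740%
Differential = -1.780% → -1.78%.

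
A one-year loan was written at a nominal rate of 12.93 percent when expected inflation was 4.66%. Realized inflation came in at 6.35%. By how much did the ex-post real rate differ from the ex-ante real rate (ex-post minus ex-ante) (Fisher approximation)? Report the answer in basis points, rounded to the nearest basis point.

Ex-ante: 12.93% − 4.66% = 8.270%
Ex-post: 12.93% − 6.35% = 6.580%
Difference (ex-post − ex-ante) = -1.6900% → -169 basis points.

-169 basis points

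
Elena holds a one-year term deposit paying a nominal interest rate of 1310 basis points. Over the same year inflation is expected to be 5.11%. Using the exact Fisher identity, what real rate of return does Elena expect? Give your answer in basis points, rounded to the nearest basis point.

760 basis points

1 + r = 1.13100 / 1.05110 = 1.076016
r = 1.076016 − 1 = 7.6016%, i.e. 760 basis points.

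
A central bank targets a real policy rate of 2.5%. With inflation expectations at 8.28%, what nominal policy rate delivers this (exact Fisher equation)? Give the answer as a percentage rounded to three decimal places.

(1 + i) = (1 + r)(1 + π) = 1.02500 × 1.08280 = 1.10987
i = 1.10987 − 1, so the required nominal rate is 10.987%.

10.987%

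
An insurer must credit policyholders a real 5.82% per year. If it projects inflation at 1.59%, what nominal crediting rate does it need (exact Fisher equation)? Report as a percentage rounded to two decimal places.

7.50%

(1 + i) = (1 + r)(1 + π) = 1.05820 × 1.01590 = 1.07502538
i = 1.07502538 − 1, so the required nominal rate is 7.50%.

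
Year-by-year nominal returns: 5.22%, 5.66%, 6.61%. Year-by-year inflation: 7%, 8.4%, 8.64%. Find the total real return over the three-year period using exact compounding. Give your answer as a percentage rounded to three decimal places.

-5.940%

Nominal growth factor = 1.0522 × 1.0566 × 1.0661 = 1.185241
Price-level growth factor = 1.0700 × 1.0840 × 1.0864 = 1.260094
Real growth factor = 1.185241 / 1.260094 = 0.940598
Total real return = 0.940598 − 1 → -5.940%.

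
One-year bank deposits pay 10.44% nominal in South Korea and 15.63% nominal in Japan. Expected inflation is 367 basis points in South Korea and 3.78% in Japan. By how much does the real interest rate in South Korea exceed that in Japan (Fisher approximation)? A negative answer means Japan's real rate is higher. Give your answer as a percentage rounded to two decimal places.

-5.08%

South Korea: 10.44% − 3.67% = 6.770%
Japan: 15.63% − 3.78% = 11.850%
Differential = -5.080% → -5.08%.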